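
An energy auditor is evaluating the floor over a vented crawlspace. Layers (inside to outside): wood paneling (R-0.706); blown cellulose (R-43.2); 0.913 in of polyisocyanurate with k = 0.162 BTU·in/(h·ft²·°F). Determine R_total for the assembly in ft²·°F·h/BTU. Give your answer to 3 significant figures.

0.913/0.162 = 5.636
R_total = 0.706 + 43.2 + 5.636 = 49.54 ft²·°F·h/BTU

49.5 ft²·°F·h/BTU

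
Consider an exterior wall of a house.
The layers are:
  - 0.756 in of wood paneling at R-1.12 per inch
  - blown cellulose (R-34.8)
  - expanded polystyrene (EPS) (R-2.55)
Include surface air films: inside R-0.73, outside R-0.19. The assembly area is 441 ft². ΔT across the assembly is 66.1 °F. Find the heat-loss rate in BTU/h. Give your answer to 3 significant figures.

745 BTU/h

0.756 × 1.12 = 0.8467
R_total = 0.73 + 0.8467 + 34.8 + 2.55 + 0.19 = 39.12 ft²·°F·h/BTU
Q = A·ΔT/R = 441 × 66.1 / 39.12 = 745.2 BTU/h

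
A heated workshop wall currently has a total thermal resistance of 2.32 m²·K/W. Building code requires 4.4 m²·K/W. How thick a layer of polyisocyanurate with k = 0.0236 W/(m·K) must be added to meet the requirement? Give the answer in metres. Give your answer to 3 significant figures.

ΔR = 4.4 − 2.32 = 2.08 m²·K/W
L = ΔR × k = 2.08 × 0.0236 = 0.04909 m

0.0491 m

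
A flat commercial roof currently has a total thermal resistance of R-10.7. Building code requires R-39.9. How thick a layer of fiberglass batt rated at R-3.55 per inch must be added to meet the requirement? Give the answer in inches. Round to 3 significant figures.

ΔR = 39.9 − 10.7 = 29.2 ft²·°F·h/BTU
L = ΔR / (R/in) = 29.2/3.55 = 8.225 in

8.23 in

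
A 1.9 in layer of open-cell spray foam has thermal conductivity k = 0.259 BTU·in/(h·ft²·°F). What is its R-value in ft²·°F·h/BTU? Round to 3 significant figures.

7.34 ft²·°F·h/BTU

R = L/k = 1.9/0.259 = 7.336 ft²·°F·h/BTU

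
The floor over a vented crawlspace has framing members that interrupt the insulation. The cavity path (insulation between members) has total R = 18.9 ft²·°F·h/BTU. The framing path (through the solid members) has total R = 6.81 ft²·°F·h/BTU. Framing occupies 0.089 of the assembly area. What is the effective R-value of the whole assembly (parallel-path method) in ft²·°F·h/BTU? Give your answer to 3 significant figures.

U_eff = 0.911/18.9 + 0.089/6.81 = 0.0482 + 0.01307 = 0.06127
R_eff = 1/U_eff = 16.32 ft²·°F·h/BTU

16.3 ft²·°F·h/BTU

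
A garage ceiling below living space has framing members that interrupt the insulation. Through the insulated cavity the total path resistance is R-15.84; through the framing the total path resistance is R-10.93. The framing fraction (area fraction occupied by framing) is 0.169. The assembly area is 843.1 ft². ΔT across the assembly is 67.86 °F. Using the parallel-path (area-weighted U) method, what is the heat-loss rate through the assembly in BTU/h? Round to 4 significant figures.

3886 BTU/h

U_eff = 0.831/15.84 + 0.169/10.93 = 0.052462 + 0.015462 = 0.067924
R_eff = 1/U_eff = 14.722 ft²·°F·h/BTU
Q = 843.1 × 67.86 / 14.722 = 3886.1 BTU/h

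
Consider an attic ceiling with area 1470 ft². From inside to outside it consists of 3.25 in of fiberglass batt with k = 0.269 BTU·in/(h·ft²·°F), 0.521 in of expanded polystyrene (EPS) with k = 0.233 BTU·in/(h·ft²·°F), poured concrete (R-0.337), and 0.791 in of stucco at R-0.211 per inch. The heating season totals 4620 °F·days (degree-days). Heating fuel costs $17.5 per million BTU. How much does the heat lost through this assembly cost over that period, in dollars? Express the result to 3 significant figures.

3.25/0.269 = 12.08
0.521/0.233 = 2.236
0.791 × 0.211 = 0.1669
R_total = 12.08 + 2.236 + 0.337 + 0.1669 = 14.82 ft²·°F·h/BTU
E = A × HDD × 24 / R = 1470 × 4620 × 24 / 14.82 = 11000000 BTU
Cost = 11000000/10⁶ × 17.5 = $192.4

192 dollars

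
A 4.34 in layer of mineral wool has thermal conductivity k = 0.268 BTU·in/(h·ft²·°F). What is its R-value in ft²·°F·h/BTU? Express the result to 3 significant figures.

16.2 ft²·°F·h/BTU

R = L/k = 4.34/0.268 = 16.19 ft²·°F·h/BTU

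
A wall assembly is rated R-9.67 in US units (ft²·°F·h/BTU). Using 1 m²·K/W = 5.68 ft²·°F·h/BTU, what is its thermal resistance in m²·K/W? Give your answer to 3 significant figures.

R_SI = 9.67/5.68 = 1.702

1.70 m²·K/W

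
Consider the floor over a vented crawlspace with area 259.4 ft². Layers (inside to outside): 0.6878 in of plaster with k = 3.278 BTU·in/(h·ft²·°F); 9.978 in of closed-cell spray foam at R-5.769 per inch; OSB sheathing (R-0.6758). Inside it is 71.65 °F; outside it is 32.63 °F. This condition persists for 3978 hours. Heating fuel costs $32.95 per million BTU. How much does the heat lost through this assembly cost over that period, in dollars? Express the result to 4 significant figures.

22.70 dollars

0.6878/3.278 = 0.20982
9.978 × 5.769 = 57.563
R_total = 0.20982 + 57.563 + 0.6758 = 58.449 ft²·°F·h/BTU
Q = 259.4 × (71.65 − 32.63) / 58.449 = 173.17 BTU/h
E = 173.17 × 3978 = 688890 BTU
Cost = 688890/10⁶ × 32.95 = $22.699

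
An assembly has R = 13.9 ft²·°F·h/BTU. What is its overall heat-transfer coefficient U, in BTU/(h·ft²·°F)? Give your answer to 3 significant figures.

U = 1/R = 1/13.9 = 0.07194

0.0719 BTU/(h·ft²·°F)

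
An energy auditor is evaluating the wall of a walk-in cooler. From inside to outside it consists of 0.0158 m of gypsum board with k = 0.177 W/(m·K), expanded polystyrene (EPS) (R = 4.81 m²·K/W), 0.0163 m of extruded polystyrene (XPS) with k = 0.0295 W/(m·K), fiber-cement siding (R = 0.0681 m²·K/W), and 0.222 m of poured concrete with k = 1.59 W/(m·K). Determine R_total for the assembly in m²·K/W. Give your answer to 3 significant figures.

5.66 m²·K/W

0.0158/0.177 = 0.08927
0.0163/0.0295 = 0.5525
0.222/1.59 = 0.1396
R_total = 0.08927 + 4.81 + 0.5525 + 0.0681 + 0.1396 = 5.66 m²·K/W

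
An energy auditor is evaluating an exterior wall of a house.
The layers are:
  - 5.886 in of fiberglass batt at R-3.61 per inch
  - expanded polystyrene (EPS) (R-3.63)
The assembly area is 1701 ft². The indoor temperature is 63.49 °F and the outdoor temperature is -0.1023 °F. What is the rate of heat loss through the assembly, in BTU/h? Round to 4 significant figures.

4348 BTU/h

5.886 × 3.61 = 21.248
R_total = 21.248 + 3.63 = 24.878 ft²·°F·h/BTU
Q = A·ΔT/R = 1701 × (63.49 − (-0.1023)) / 24.878 = 4348 BTU/h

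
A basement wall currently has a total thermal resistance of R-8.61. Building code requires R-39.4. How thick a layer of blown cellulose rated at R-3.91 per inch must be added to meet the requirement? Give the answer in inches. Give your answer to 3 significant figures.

7.87 in

ΔR = 39.4 − 8.61 = 30.79 ft²·°F·h/BTU
L = ΔR / (R/in) = 30.79/3.91 = 7.875 in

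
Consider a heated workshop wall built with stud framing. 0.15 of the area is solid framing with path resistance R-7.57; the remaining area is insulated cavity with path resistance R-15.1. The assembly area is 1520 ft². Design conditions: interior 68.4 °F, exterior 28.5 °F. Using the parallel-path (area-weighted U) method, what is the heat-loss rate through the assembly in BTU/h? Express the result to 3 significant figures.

U_eff = 0.85/15.1 + 0.15/7.57 = 0.05629 + 0.01982 = 0.07611
R_eff = 1/U_eff = 13.14 ft²·°F·h/BTU
Q = 1520 × (68.4 − 28.5) / 13.14 = 4616 BTU/h

4620 BTU/h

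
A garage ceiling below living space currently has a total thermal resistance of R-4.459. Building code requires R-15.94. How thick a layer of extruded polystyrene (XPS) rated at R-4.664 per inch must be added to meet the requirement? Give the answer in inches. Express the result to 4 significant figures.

ΔR = 15.94 − 4.459 = 11.481 ft²·°F·h/BTU
L = ΔR / (R/in) = 11.481/4.664 = 2.4616 in

2.462 in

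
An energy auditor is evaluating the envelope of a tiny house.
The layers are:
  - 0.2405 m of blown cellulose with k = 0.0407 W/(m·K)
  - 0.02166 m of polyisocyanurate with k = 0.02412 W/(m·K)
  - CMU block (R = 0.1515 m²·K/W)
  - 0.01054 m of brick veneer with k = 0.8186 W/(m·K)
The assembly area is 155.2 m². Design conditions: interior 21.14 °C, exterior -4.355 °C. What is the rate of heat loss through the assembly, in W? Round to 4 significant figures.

567.6 W

0.2405/0.0407 = 5.9091
0.02166/0.02412 = 0.89801
0.01054/0.8186 = 0.012876
R_total = 5.9091 + 0.89801 + 0.1515 + 0.012876 = 6.9715 m²·K/W
Q = A·ΔT/R = 155.2 × (21.14 − (-4.355)) / 6.9715 = 567.57 W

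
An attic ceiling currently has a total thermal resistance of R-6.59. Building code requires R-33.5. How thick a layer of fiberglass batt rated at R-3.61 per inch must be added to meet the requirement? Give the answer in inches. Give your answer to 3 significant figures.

7.45 in

ΔR = 33.5 − 6.59 = 26.91 ft²·°F·h/BTU
L = ΔR / (R/in) = 26.91/3.61 = 7.454 in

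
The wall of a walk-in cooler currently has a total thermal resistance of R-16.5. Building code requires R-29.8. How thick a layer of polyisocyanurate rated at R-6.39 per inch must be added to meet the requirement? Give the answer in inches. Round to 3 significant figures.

2.08 in

ΔR = 29.8 − 16.5 = 13.3 ft²·°F·h/BTU
L = ΔR / (R/in) = 13.3/6.39 = 2.081 in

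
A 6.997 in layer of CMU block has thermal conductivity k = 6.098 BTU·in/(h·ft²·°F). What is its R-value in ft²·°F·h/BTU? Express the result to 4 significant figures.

1.147 ft²·°F·h/BTU

R = L/k = 6.997/6.098 = 1.1474 ft²·°F·h/BTU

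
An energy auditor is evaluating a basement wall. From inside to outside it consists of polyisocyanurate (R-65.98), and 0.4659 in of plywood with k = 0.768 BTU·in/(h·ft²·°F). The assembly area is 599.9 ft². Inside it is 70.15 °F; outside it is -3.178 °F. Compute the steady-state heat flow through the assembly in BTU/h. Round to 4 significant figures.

660.6 BTU/h

0.4659/0.768 = 0.60664
R_total = 65.98 + 0.60664 = 66.587 ft²·°F·h/BTU
Q = A·ΔT/R = 599.9 × (70.15 − (-3.178)) / 66.587 = 660.64 BTU/h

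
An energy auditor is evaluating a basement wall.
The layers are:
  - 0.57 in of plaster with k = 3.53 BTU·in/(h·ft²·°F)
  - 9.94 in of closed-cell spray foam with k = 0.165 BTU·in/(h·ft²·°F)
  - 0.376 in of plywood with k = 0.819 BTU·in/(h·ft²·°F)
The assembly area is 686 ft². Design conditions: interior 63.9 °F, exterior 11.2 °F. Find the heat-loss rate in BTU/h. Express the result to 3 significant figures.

594 BTU/h

0.57/3.53 = 0.1615
9.94/0.165 = 60.24
0.376/0.819 = 0.4591
R_total = 0.1615 + 60.24 + 0.4591 = 60.86 ft²·°F·h/BTU
Q = A·ΔT/R = 686 × (63.9 − 11.2) / 60.86 = 594 BTU/h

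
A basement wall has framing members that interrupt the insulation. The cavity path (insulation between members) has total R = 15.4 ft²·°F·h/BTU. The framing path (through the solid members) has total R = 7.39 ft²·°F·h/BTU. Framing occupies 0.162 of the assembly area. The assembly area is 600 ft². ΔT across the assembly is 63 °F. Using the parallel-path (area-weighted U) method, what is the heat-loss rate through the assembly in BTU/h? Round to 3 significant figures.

2890 BTU/h

U_eff = 0.838/15.4 + 0.162/7.39 = 0.05442 + 0.02192 = 0.07634
R_eff = 1/U_eff = 13.1 ft²·°F·h/BTU
Q = 600 × 63 / 13.1 = 2886 BTU/h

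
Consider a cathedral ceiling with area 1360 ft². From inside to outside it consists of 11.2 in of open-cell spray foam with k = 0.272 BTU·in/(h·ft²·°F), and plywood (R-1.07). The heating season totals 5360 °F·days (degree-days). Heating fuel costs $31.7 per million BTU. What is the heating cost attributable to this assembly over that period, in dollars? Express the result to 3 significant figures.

11.2/0.272 = 41.18
R_total = 41.18 + 1.07 = 42.25 ft²·°F·h/BTU
E = A × HDD × 24 / R = 1360 × 5360 × 24 / 42.25 = 4141000 BTU
Cost = 4141000/10⁶ × 31.7 = $131.3

131 dollars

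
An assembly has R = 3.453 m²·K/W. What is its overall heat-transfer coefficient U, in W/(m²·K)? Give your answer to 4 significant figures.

U = 1/R = 1/3.453 = 0.2896

0.2896 W/(m²·K)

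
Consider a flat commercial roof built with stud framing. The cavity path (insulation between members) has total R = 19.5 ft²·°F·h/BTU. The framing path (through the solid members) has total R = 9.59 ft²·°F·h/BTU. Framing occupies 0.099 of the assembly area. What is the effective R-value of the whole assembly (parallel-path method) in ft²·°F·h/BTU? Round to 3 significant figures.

U_eff = 0.901/19.5 + 0.099/9.59 = 0.04621 + 0.01032 = 0.05653
R_eff = 1/U_eff = 17.69 ft²·°F·h/BTU

17.7 ft²·°F·h/BTU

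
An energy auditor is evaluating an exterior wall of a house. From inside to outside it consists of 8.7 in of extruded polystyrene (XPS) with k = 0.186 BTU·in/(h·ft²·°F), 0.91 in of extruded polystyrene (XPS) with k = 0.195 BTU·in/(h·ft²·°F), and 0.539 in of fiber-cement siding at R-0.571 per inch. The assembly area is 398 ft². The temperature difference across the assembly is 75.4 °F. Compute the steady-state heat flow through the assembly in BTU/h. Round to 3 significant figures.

580 BTU/h

8.7/0.186 = 46.77
0.91/0.195 = 4.667
0.539 × 0.571 = 0.3078
R_total = 46.77 + 4.667 + 0.3078 = 51.75 ft²·°F·h/BTU
Q = A·ΔT/R = 398 × 75.4 / 51.75 = 579.9 BTU/h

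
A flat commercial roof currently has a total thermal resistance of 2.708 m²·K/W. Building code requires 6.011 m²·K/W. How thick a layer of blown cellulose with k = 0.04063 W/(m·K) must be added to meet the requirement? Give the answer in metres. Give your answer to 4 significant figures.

0.1342 m

ΔR = 6.011 − 2.708 = 3.303 m²·K/W
L = ΔR × k = 3.303 × 0.04063 = 0.1342 m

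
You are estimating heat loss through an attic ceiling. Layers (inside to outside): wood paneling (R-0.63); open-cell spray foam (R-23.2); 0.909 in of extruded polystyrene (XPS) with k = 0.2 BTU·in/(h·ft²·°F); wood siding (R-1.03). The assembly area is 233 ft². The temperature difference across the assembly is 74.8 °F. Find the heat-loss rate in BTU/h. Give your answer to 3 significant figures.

593 BTU/h

0.909/0.2 = 4.545
R_total = 0.63 + 23.2 + 4.545 + 1.03 = 29.4 ft²·°F·h/BTU
Q = A·ΔT/R = 233 × 74.8 / 29.4 = 592.7 BTU/h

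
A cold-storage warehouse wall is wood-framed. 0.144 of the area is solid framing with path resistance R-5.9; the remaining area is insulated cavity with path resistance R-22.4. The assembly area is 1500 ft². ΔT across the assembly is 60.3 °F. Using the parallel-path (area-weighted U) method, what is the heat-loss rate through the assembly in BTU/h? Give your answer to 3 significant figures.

5660 BTU/h

U_eff = 0.856/22.4 + 0.144/5.9 = 0.03821 + 0.02441 = 0.06262
R_eff = 1/U_eff = 15.97 ft²·°F·h/BTU
Q = 1500 × 60.3 / 15.97 = 5664 BTU/h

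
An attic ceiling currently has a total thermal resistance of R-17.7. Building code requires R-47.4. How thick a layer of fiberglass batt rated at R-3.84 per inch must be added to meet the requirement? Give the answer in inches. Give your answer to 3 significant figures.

7.73 in

ΔR = 47.4 − 17.7 = 29.7 ft²·°F·h/BTU
L = ΔR / (R/in) = 29.7/3.84 = 7.734 in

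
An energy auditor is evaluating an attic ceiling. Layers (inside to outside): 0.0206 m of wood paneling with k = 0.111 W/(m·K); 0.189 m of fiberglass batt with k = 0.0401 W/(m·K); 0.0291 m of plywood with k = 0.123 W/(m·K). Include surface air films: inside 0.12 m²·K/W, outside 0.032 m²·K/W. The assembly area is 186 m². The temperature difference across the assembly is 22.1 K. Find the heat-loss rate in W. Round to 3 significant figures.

0.0206/0.111 = 0.1856
0.189/0.0401 = 4.713
0.0291/0.123 = 0.2366
R_total = 0.12 + 0.1856 + 4.713 + 0.2366 + 0.032 = 5.287 m²·K/W
Q = A·ΔT/R = 186 × 22.1 / 5.287 = 777.4 W

777 W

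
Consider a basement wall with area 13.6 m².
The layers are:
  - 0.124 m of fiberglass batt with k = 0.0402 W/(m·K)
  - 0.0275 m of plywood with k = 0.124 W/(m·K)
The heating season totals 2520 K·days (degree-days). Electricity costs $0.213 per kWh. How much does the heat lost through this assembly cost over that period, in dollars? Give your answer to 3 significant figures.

0.124/0.0402 = 3.085
0.0275/0.124 = 0.2218
R_total = 3.085 + 0.2218 = 3.306 m²·K/W
E = A × HDD × 24 / R / 1000 = 13.6 × 2520 × 24 / 3.306 / 1000 = 248.8 kWh
Cost = 248.8 × 0.213 = $52.99

53.0 dollars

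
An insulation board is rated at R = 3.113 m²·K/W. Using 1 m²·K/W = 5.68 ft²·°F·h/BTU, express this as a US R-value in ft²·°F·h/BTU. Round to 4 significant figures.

17.68 ft²·°F·h/BTU

R_US = 3.113 × 5.68 = 17.682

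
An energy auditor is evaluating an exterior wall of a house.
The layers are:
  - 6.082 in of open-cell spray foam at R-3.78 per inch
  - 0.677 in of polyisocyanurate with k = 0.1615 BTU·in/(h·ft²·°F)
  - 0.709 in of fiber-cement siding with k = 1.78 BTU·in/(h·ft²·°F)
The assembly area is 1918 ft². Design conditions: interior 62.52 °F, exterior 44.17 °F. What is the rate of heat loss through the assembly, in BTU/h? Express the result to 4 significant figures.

6.082 × 3.78 = 22.99
0.677/0.1615 = 4.192
0.709/1.78 = 0.39831
R_total = 22.99 + 4.192 + 0.39831 = 27.58 ft²·°F·h/BTU
Q = A·ΔT/R = 1918 × (62.52 − 44.17) / 27.58 = 1276.1 BTU/h

1276 BTU/h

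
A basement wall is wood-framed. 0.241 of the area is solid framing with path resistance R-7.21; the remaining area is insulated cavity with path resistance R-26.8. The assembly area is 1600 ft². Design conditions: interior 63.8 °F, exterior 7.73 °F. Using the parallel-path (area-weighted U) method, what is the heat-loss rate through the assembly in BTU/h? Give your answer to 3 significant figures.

5540 BTU/h

U_eff = 0.759/26.8 + 0.241/7.21 = 0.02832 + 0.03343 = 0.06175
R_eff = 1/U_eff = 16.2 ft²·°F·h/BTU
Q = 1600 × (63.8 − 7.73) / 16.2 = 5539 BTU/h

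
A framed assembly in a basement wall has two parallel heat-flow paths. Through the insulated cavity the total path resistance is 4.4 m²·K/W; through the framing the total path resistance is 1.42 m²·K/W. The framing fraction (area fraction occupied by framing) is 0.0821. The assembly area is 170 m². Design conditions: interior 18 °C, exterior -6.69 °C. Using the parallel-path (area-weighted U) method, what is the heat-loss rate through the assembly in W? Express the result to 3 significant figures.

1120 W

U_eff = 0.9179/4.4 + 0.0821/1.42 = 0.2086 + 0.05782 = 0.2664
R_eff = 1/U_eff = 3.753 m²·K/W
Q = 170 × (18 − (-6.69)) / 3.753 = 1118 W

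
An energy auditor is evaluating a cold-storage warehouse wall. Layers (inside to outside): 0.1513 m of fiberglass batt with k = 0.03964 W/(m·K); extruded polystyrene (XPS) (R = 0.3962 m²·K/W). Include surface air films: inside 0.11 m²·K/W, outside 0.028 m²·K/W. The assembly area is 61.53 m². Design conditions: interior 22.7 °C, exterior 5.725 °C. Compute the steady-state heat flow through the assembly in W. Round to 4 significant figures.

0.1513/0.03964 = 3.8169
R_total = 0.11 + 3.8169 + 0.3962 + 0.028 = 4.3511 m²·K/W
Q = A·ΔT/R = 61.53 × (22.7 − 5.725) / 4.3511 = 240.05 W

240.1 W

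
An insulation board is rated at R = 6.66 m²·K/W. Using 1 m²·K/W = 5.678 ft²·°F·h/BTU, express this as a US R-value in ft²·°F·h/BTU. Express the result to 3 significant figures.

37.8 ft²·°F·h/BTU

R_US = 6.66 × 5.678 = 37.82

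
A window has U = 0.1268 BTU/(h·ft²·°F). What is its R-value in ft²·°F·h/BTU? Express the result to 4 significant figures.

R = 1/U = 1/0.1268 = 7.8864

7.886 ft²·°F·h/BTU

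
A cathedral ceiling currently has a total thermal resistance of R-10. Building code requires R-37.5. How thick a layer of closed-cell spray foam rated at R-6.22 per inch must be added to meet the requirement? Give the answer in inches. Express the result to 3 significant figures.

4.42 in

ΔR = 37.5 − 10 = 27.5 ft²·°F·h/BTU
L = ΔR / (R/in) = 27.5/6.22 = 4.421 in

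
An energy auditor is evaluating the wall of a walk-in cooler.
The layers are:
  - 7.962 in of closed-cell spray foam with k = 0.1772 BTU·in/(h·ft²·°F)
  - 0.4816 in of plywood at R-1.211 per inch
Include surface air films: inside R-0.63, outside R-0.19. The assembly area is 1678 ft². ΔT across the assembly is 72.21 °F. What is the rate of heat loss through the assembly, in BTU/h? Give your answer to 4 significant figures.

2615 BTU/h

7.962/0.1772 = 44.932
0.4816 × 1.211 = 0.58322
R_total = 0.63 + 44.932 + 0.58322 + 0.19 = 46.335 ft²·°F·h/BTU
Q = A·ΔT/R = 1678 × 72.21 / 46.335 = 2615 BTU/h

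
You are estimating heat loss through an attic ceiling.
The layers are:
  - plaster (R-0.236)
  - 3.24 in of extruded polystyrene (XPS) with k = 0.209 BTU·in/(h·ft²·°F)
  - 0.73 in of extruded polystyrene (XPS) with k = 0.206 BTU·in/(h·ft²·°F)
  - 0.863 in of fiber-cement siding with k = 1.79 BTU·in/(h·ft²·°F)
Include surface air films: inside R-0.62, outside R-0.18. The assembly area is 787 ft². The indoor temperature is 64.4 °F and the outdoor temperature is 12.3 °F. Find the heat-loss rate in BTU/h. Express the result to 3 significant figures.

3.24/0.209 = 15.5
0.73/0.206 = 3.544
0.863/1.79 = 0.4821
R_total = 0.62 + 0.236 + 15.5 + 3.544 + 0.4821 + 0.18 = 20.56 ft²·°F·h/BTU
Q = A·ΔT/R = 787 × (64.4 − 12.3) / 20.56 = 1994 BTU/h

1990 BTU/h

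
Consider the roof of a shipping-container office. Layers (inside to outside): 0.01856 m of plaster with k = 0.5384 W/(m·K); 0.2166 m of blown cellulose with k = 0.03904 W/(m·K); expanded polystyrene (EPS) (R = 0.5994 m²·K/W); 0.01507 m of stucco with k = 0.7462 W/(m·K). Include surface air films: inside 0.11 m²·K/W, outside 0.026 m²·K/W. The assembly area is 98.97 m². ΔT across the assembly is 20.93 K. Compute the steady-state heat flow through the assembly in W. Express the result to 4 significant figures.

326.8 W

0.01856/0.5384 = 0.034473
0.2166/0.03904 = 5.5482
0.01507/0.7462 = 0.020196
R_total = 0.11 + 0.034473 + 5.5482 + 0.5994 + 0.020196 + 0.026 = 6.3382 m²·K/W
Q = A·ΔT/R = 98.97 × 20.93 / 6.3382 = 326.82 W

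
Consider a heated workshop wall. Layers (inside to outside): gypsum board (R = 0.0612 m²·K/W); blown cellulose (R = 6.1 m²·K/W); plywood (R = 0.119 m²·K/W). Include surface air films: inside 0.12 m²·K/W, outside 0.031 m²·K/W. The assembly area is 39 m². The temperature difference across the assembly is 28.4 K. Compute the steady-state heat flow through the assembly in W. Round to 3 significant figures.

172 W

R_total = 0.12 + 0.0612 + 6.1 + 0.119 + 0.031 = 6.431 m²·K/W
Q = A·ΔT/R = 39 × 28.4 / 6.431 = 172.2 W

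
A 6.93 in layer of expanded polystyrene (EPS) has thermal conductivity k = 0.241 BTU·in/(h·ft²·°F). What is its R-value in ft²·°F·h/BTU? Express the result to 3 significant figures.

28.8 ft²·°F·h/BTU

R = L/k = 6.93/0.241 = 28.76 ft²·°F·h/BTU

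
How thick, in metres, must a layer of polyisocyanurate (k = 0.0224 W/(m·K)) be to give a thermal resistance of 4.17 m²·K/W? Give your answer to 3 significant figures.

L = R·k = 4.17 × 0.0224 = 0.09341 m

0.0934 m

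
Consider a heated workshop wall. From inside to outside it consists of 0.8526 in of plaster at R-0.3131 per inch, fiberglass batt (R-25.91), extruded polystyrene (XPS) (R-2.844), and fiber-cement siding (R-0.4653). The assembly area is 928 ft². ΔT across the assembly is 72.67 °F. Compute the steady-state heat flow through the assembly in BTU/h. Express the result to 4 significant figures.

2287 BTU/h

0.8526 × 0.3131 = 0.26695
R_total = 0.26695 + 25.91 + 2.844 + 0.4653 = 29.486 ft²·°F·h/BTU
Q = A·ΔT/R = 928 × 72.67 / 29.486 = 2287.1 BTU/h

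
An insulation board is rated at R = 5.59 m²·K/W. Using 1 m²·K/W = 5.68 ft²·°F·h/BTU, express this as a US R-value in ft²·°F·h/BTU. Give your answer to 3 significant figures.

R_US = 5.59 × 5.68 = 31.75

31.8 ft²·°F·h/BTU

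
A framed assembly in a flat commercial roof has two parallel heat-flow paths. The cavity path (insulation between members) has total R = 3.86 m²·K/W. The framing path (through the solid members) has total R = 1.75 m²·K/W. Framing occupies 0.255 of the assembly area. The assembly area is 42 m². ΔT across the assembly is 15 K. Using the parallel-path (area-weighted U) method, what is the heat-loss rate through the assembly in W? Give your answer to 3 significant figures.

U_eff = 0.745/3.86 + 0.255/1.75 = 0.193 + 0.1457 = 0.3387
R_eff = 1/U_eff = 2.952 m²·K/W
Q = 42 × 15 / 2.952 = 213.4 W

213 W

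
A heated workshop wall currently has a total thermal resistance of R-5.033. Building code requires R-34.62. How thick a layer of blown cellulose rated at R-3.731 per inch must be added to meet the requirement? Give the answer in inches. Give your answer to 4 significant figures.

ΔR = 34.62 − 5.033 = 29.587 ft²·°F·h/BTU
L = ΔR / (R/in) = 29.587/3.731 = 7.93 in

7.930 in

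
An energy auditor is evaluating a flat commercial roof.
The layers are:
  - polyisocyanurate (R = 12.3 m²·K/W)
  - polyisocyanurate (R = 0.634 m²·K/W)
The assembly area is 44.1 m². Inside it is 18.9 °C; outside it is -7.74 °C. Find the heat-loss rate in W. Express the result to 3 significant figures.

R_total = 12.3 + 0.634 = 12.93 m²·K/W
Q = A·ΔT/R = 44.1 × (18.9 − (-7.74)) / 12.93 = 90.83 W

90.8 W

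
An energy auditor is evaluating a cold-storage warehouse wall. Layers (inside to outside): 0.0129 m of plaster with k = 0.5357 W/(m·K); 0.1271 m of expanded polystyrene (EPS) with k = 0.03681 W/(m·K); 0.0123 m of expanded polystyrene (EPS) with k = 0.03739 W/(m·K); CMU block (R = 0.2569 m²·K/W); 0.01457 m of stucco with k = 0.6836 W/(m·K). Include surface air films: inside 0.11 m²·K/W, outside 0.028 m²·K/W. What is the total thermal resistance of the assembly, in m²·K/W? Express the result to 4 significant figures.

0.0129/0.5357 = 0.024081
0.1271/0.03681 = 3.4529
0.0123/0.03739 = 0.32896
0.01457/0.6836 = 0.021314
R_total = 0.11 + 0.024081 + 3.4529 + 0.32896 + 0.2569 + 0.021314 + 0.028 = 4.2221 m²·K/W

4.222 m²·K/W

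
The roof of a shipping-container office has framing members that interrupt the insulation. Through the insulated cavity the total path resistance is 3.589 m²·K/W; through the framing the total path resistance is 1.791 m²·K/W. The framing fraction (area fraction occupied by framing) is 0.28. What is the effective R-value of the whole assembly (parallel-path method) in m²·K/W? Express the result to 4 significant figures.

2.802 m²·K/W

U_eff = 0.72/3.589 + 0.28/1.791 = 0.20061 + 0.15634 = 0.35695
R_eff = 1/U_eff = 2.8015 m²·K/W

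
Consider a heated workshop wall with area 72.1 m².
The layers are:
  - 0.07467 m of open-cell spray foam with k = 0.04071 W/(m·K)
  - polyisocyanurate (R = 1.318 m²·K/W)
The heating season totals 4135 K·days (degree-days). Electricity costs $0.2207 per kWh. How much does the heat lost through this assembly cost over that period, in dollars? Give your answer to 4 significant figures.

501.0 dollars

0.07467/0.04071 = 1.8342
R_total = 1.8342 + 1.318 = 3.1522 m²·K/W
E = A × HDD × 24 / R / 1000 = 72.1 × 4135 × 24 / 3.1522 / 1000 = 2269.9 kWh
Cost = 2269.9 × 0.2207 = $500.97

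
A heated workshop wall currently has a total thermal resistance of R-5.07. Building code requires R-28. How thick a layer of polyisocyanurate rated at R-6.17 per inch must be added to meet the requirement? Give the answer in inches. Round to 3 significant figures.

3.72 in

ΔR = 28 − 5.07 = 22.93 ft²·°F·h/BTU
L = ΔR / (R/in) = 22.93/6.17 = 3.716 in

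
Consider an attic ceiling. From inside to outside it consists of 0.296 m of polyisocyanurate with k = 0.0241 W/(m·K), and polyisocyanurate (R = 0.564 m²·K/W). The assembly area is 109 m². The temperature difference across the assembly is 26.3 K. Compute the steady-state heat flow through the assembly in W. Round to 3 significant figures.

223 W

0.296/0.0241 = 12.28
R_total = 12.28 + 0.564 = 12.85 m²·K/W
Q = A·ΔT/R = 109 × 26.3 / 12.85 = 223.2 W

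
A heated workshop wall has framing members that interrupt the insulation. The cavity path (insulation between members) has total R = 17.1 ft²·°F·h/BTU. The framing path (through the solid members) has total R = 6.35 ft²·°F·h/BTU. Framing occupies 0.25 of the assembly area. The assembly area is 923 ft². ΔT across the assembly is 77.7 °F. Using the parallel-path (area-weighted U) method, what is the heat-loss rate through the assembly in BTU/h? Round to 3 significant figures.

U_eff = 0.75/17.1 + 0.25/6.35 = 0.04386 + 0.03937 = 0.08323
R_eff = 1/U_eff = 12.01 ft²·°F·h/BTU
Q = 923 × 77.7 / 12.01 = 5969 BTU/h

5970 BTU/h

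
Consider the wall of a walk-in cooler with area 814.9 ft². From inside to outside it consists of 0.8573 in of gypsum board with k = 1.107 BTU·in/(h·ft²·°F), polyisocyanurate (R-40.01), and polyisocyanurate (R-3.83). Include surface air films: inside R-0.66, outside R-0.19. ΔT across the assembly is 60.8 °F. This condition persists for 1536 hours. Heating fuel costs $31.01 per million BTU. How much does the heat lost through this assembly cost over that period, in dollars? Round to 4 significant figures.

0.8573/1.107 = 0.77444
R_total = 0.66 + 0.77444 + 40.01 + 3.83 + 0.19 = 45.464 ft²·°F·h/BTU
Q = 814.9 × 60.8 / 45.464 = 1089.8 BTU/h
E = 1089.8 × 1536 = 1673900 BTU
Cost = 1673900/10⁶ × 31.01 = $51.907

51.91 dollars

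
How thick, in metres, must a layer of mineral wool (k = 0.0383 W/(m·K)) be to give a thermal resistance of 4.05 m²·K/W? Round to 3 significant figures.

L = R·k = 4.05 × 0.0383 = 0.1551 m

0.155 m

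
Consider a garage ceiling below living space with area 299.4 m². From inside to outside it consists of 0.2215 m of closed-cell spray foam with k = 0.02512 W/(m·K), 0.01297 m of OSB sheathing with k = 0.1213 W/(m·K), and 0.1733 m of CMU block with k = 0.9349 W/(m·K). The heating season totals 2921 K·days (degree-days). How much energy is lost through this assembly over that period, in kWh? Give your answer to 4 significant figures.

2304 kWh

0.2215/0.02512 = 8.8177
0.01297/0.1213 = 0.10692
0.1733/0.9349 = 0.18537
R_total = 8.8177 + 0.10692 + 0.18537 = 9.11 m²·K/W
E = A × HDD × 24 / R / 1000 = 299.4 × 2921 × 24 / 9.11 / 1000 = 2304 kWh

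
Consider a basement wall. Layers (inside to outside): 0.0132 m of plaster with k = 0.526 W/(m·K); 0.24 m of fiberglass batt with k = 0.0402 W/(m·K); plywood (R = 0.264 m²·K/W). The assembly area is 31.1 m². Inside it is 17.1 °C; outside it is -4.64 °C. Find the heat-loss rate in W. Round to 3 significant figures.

108 W

0.0132/0.526 = 0.0251
0.24/0.0402 = 5.97
R_total = 0.0251 + 5.97 + 0.264 = 6.259 m²·K/W
Q = A·ΔT/R = 31.1 × (17.1 − (-4.64)) / 6.259 = 108 W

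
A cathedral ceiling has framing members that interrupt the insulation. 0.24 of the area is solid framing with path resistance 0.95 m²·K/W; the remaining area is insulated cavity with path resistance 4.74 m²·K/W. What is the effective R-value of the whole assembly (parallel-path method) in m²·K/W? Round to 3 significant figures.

2.42 m²·K/W

U_eff = 0.76/4.74 + 0.24/0.95 = 0.1603 + 0.2526 = 0.413
R_eff = 1/U_eff = 2.421 m²·K/W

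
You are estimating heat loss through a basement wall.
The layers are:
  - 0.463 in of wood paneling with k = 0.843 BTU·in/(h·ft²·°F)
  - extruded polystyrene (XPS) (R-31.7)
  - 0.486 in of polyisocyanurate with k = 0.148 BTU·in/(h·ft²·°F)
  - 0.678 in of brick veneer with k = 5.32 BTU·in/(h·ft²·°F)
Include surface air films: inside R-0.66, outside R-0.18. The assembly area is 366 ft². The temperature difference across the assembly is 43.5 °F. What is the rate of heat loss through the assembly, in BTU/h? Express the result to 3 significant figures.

436 BTU/h

0.463/0.843 = 0.5492
0.486/0.148 = 3.284
0.678/5.32 = 0.1274
R_total = 0.66 + 0.5492 + 31.7 + 3.284 + 0.1274 + 0.18 = 36.5 ft²·°F·h/BTU
Q = A·ΔT/R = 366 × 43.5 / 36.5 = 436.2 BTU/h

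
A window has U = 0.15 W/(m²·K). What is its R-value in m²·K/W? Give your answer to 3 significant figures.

6.67 m²·K/W

R = 1/U = 1/0.15 = 6.667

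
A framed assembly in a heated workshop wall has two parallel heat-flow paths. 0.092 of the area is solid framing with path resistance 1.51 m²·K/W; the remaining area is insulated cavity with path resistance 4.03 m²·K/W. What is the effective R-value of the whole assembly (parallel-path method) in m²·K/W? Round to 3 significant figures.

U_eff = 0.908/4.03 + 0.092/1.51 = 0.2253 + 0.06093 = 0.2862
R_eff = 1/U_eff = 3.494 m²·K/W

3.49 m²·K/W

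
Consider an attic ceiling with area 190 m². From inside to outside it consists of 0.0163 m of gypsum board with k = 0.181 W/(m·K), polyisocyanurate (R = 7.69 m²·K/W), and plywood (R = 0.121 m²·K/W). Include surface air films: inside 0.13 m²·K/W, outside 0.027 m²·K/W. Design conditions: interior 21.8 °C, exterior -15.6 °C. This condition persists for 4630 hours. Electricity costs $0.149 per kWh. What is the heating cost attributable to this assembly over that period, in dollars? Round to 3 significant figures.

0.0163/0.181 = 0.09006
R_total = 0.13 + 0.09006 + 7.69 + 0.121 + 0.027 = 8.058 m²·K/W
Q = 190 × (21.8 − (-15.6)) / 8.058 = 881.9 W
E = 881.9 W × 4630 h / 1000 = 4083 kWh
Cost = 4083 × 0.149 = $608.4

608 dollars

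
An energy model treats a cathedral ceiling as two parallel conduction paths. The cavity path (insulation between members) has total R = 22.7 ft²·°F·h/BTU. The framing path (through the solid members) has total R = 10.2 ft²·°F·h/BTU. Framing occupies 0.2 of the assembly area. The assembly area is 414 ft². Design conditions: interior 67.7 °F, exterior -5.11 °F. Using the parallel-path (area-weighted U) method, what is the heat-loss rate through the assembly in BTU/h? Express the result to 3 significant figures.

1650 BTU/h

U_eff = 0.8/22.7 + 0.2/10.2 = 0.03524 + 0.01961 = 0.05485
R_eff = 1/U_eff = 18.23 ft²·°F·h/BTU
Q = 414 × (67.7 − (-5.11)) / 18.23 = 1653 BTU/h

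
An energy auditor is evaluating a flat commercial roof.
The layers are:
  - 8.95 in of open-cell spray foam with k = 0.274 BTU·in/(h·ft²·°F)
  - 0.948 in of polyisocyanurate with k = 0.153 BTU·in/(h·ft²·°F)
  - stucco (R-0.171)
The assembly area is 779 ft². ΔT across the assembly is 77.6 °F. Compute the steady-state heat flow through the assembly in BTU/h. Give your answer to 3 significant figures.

1550 BTU/h

8.95/0.274 = 32.66
0.948/0.153 = 6.196
R_total = 32.66 + 6.196 + 0.171 = 39.03 ft²·°F·h/BTU
Q = A·ΔT/R = 779 × 77.6 / 39.03 = 1549 BTU/h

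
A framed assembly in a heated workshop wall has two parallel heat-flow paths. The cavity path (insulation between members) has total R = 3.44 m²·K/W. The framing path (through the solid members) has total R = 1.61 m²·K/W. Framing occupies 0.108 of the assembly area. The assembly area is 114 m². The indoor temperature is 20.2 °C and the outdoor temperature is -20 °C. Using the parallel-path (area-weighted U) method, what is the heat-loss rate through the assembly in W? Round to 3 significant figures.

1500 W

U_eff = 0.892/3.44 + 0.108/1.61 = 0.2593 + 0.06708 = 0.3264
R_eff = 1/U_eff = 3.064 m²·K/W
Q = 114 × (20.2 − (-20)) / 3.064 = 1496 W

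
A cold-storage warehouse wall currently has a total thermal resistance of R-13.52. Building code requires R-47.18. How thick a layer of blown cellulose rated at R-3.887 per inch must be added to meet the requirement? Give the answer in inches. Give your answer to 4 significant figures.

ΔR = 47.18 − 13.52 = 33.66 ft²·°F·h/BTU
L = ΔR / (R/in) = 33.66/3.887 = 8.6596 in

8.660 in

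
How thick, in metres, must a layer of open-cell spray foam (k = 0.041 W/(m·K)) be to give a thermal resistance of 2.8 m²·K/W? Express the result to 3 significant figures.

L = R·k = 2.8 × 0.041 = 0.1148 m

0.115 m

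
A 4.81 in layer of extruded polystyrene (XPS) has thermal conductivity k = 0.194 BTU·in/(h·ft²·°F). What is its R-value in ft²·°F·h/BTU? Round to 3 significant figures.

R = L/k = 4.81/0.194 = 24.79 ft²·°F·h/BTU

24.8 ft²·°F·h/BTU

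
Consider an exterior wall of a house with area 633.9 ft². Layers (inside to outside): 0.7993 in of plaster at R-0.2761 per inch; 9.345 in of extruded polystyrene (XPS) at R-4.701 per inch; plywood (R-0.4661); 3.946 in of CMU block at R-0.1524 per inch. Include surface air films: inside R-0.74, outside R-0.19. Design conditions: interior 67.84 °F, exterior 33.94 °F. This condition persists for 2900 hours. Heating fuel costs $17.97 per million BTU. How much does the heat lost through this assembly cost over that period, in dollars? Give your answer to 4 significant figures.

0.7993 × 0.2761 = 0.22069
9.345 × 4.701 = 43.931
3.946 × 0.1524 = 0.60137
R_total = 0.74 + 0.22069 + 43.931 + 0.4661 + 0.60137 + 0.19 = 46.149 ft²·°F·h/BTU
Q = 633.9 × (67.84 − 33.94) / 46.149 = 465.65 BTU/h
E = 465.65 × 2900 = 1350400 BTU
Cost = 1350400/10⁶ × 17.97 = $24.266

24.27 dollars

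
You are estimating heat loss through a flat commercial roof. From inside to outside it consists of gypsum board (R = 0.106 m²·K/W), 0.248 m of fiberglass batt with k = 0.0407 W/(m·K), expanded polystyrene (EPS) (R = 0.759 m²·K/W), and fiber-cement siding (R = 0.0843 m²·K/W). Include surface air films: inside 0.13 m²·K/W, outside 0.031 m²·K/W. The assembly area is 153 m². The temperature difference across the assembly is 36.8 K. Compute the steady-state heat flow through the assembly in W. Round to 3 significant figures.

0.248/0.0407 = 6.093
R_total = 0.13 + 0.106 + 6.093 + 0.759 + 0.0843 + 0.031 = 7.204 m²·K/W
Q = A·ΔT/R = 153 × 36.8 / 7.204 = 781.6 W

782 W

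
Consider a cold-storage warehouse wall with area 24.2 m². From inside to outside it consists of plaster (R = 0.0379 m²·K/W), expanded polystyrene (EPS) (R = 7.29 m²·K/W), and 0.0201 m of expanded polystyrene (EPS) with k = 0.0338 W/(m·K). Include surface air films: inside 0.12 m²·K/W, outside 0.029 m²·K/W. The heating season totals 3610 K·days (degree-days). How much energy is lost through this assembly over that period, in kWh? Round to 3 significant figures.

260 kWh

0.0201/0.0338 = 0.5947
R_total = 0.12 + 0.0379 + 7.29 + 0.5947 + 0.029 = 8.072 m²·K/W
E = A × HDD × 24 / R / 1000 = 24.2 × 3610 × 24 / 8.072 / 1000 = 259.8 kWh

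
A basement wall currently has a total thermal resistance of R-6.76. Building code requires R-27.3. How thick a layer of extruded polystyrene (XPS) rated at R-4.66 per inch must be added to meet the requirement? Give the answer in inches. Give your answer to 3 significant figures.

ΔR = 27.3 − 6.76 = 20.54 ft²·°F·h/BTU
L = ΔR / (R/in) = 20.54/4.66 = 4.408 in

4.41 in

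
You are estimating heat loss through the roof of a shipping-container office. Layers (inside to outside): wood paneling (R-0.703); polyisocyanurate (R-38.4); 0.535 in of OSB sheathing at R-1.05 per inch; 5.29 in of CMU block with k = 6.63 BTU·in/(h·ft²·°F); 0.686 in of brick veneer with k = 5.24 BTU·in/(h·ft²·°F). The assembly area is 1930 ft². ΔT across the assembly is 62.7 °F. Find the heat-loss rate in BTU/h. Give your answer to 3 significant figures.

2980 BTU/h

0.535 × 1.05 = 0.5618
5.29/6.63 = 0.7979
0.686/5.24 = 0.1309
R_total = 0.703 + 38.4 + 0.5618 + 0.7979 + 0.1309 = 40.59 ft²·°F·h/BTU
Q = A·ΔT/R = 1930 × 62.7 / 40.59 = 2981 BTU/h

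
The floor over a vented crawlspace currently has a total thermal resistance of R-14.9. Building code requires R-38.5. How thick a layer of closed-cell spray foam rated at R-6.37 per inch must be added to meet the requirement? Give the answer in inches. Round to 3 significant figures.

ΔR = 38.5 − 14.9 = 23.6 ft²·°F·h/BTU
L = ΔR / (R/in) = 23.6/6.37 = 3.705 in

3.70 in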